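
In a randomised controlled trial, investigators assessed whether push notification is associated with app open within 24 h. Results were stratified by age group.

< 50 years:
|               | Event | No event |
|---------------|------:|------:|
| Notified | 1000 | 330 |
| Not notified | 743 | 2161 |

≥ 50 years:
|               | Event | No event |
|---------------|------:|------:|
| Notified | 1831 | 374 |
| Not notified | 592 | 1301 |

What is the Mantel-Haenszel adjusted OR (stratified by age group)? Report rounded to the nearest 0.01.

OR_MH = Σ(aᵢdᵢ/nᵢ) / Σ(bᵢcᵢ/nᵢ), where nᵢ is the stratum total.
Stratum 1 (< 50 years): n = 4234; a·d/n = 1000·2161/4234 = 510.3921; b·c/n = 330·743/4234 = 57.9098
Stratum 2 (≥ 50 years): n = 4098; a·d/n = 1831·1301/4098 = 581.2911; b·c/n = 374·592/4098 = 54.0283
OR_MH = (510.3921 + 581.2911) / (57.9098 + 54.0283) = 1091.6832 / 111.9381 = 9.75256

9.75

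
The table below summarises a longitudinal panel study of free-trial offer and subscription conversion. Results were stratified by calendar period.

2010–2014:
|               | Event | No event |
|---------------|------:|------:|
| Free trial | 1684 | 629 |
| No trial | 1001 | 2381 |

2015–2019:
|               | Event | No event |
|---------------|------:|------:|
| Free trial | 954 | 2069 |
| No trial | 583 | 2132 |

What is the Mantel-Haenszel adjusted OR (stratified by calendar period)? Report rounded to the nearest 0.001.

OR_MH = Σ(aᵢdᵢ/nᵢ) / Σ(bᵢcᵢ/nᵢ), where nᵢ is the stratum total.
Stratum 1 (2010–2014): n = 5695; a·d/n = 1684·2381/5695 = 704.0569; b·c/n = 629·1001/5695 = 110.5582
Stratum 2 (2015–2019): n = 5738; a·d/n = 954·2132/5738 = 354.4664; b·c/n = 2069·583/5738 = 210.2173
OR_MH = (704.0569 + 354.4664) / (110.5582 + 210.2173) = 1058.5233 / 320.7755 = 3.29989

3.300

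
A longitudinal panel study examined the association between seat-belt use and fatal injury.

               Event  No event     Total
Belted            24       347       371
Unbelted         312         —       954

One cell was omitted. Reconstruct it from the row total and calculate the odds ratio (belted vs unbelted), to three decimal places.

0.142

The missing cell is in the unexposed row: 954 − 312 = 642.
So a = 24, b = 347, c = 312, d = 642.
OR = (a·d)/(b·c) = (24 × 642) / (347 × 312) = 15408 / 108264 = 0.14232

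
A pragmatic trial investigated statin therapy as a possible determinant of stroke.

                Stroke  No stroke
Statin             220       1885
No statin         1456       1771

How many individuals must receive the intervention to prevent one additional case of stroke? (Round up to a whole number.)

3

Risk in treated group = 220/2105 = 0.10451; risk in control = 1456/3227 = 0.45119.
Absolute risk reduction = 0.45119 − 0.10451 = 0.34668
NNT = 1 / ARR = 1 / 0.34668 = 2.885 → round up → 3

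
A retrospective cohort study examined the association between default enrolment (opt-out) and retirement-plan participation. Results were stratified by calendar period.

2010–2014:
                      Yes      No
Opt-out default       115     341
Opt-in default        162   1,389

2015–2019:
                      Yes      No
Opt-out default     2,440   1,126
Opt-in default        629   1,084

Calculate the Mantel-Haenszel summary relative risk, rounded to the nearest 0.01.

RR_MH = Σ(aᵢ·n₀ᵢ/nᵢ) / Σ(cᵢ·n₁ᵢ/nᵢ), with n₁ᵢ = aᵢ+bᵢ (exposed), n₀ᵢ = cᵢ+dᵢ (unexposed), nᵢ = n₁ᵢ+n₀ᵢ.
Stratum 1 (2010–2014): n₁ = 456, n₀ = 1551, n = 2007; a·n₀/n = 115·1551/2007 = 88.8714; c·n₁/n = 162·456/2007 = 36.8072
Stratum 2 (2015–2019): n₁ = 3566, n₀ = 1713, n = 5279; a·n₀/n = 2440·1713/5279 = 791.7636; c·n₁/n = 629·3566/5279 = 424.8937
RR_MH = (88.8714 + 791.7636) / (36.8072 + 424.8937) = 880.6350 / 461.7009 = 1.90737

1.91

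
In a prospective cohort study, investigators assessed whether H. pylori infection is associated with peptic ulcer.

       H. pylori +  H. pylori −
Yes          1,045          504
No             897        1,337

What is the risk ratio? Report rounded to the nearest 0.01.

Reading the table with exposure as columns: a = 1045 (H. pylori +, case), b = 897 (H. pylori +, non-case), c = 504 (H. pylori −, case), d = 1337.
Risk in exposed = 1045/1942 = 0.53811; risk in unexposed = 504/1841 = 0.27376.
RR = 0.53811 / 0.27376 = 1.96558
The risk among the exposed is 1.97 times that among the unexposed.

1.97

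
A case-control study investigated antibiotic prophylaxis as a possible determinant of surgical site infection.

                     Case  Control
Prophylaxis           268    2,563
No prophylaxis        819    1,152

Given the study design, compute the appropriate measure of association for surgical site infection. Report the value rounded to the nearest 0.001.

0.147

Cells: a = 268, b = 2563, c = 819, d = 1152.
This is a case-control study: participants were sampled on outcome status, so risks in the source population cannot be estimated directly — relative risk is not valid here. The odds ratio is the appropriate measure.
OR = (a·d)/(b·c) = (268 × 1152) / (2563 × 819) = 308736 / 2099097 = 0.14708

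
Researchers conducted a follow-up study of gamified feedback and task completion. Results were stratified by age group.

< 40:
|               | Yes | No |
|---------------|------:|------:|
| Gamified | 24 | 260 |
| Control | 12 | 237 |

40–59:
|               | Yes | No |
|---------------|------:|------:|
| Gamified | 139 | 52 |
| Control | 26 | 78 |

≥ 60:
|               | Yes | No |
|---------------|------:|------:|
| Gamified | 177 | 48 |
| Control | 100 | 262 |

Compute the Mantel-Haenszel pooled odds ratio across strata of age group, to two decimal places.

6.79

OR_MH = Σ(aᵢdᵢ/nᵢ) / Σ(bᵢcᵢ/nᵢ), where nᵢ is the stratum total.
Stratum 1 (< 40): n = 533; a·d/n = 24·237/533 = 10.6717; b·c/n = 260·12/533 = 5.8537
Stratum 2 (40–59): n = 295; a·d/n = 139·78/295 = 36.7525; b·c/n = 52·26/295 = 4.5831
Stratum 3 (≥ 60): n = 587; a·d/n = 177·262/587 = 79.0017; b·c/n = 48·100/587 = 8.1772
OR_MH = (10.6717 + 36.7525 + 79.0017) / (5.8537 + 4.5831 + 8.1772) = 126.4259 / 18.6139 = 6.79202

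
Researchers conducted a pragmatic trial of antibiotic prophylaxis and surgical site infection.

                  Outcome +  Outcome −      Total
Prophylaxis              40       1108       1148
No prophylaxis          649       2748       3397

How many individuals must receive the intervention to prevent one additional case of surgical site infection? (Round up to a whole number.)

Risk in treated group = 40/1148 = 0.03484; risk in control = 649/3397 = 0.19105.
Absolute risk reduction = 0.19105 − 0.03484 = 0.15621
NNT = 1 / ARR = 1 / 0.15621 = 6.402 → round up → 7

7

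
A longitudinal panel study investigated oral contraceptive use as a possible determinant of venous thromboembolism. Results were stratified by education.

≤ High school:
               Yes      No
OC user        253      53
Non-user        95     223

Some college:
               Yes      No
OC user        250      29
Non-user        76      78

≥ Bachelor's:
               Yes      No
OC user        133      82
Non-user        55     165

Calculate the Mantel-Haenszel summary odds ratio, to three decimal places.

7.902

OR_MH = Σ(aᵢdᵢ/nᵢ) / Σ(bᵢcᵢ/nᵢ), where nᵢ is the stratum total.
Stratum 1 (≤ High school): n = 624; a·d/n = 253·223/624 = 90.4151; b·c/n = 53·95/624 = 8.0689
Stratum 2 (Some college): n = 433; a·d/n = 250·78/433 = 45.0346; b·c/n = 29·76/433 = 5.0901
Stratum 3 (≥ Bachelor's): n = 435; a·d/n = 133·165/435 = 50.4483; b·c/n = 82·55/435 = 10.3678
OR_MH = (90.4151 + 45.0346 + 50.4483) / (8.0689 + 5.0901 + 10.3678) = 185.8980 / 23.5268 = 7.90154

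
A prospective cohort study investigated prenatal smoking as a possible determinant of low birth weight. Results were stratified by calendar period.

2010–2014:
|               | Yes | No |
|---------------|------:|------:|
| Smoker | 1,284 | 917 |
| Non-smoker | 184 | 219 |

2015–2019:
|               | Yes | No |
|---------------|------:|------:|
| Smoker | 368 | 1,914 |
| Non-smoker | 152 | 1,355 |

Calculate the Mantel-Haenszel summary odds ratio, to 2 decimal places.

OR_MH = Σ(aᵢdᵢ/nᵢ) / Σ(bᵢcᵢ/nᵢ), where nᵢ is the stratum total.
Stratum 1 (2010–2014): n = 2604; a·d/n = 1284·219/2604 = 107.9862; b·c/n = 917·184/2604 = 64.7957
Stratum 2 (2015–2019): n = 3789; a·d/n = 368·1355/3789 = 131.6020; b·c/n = 1914·152/3789 = 76.7823
OR_MH = (107.9862 + 131.6020) / (64.7957 + 76.7823) = 239.5882 / 141.5780 = 1.69227

1.69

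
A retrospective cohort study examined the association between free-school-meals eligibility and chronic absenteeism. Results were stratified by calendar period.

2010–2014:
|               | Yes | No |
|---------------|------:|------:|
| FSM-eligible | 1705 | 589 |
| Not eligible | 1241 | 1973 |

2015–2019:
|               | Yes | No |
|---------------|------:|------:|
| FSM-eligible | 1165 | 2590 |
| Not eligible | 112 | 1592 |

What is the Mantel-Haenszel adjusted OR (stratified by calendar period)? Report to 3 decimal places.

5.114

OR_MH = Σ(aᵢdᵢ/nᵢ) / Σ(bᵢcᵢ/nᵢ), where nᵢ is the stratum total.
Stratum 1 (2010–2014): n = 5508; a·d/n = 1705·1973/5508 = 610.7416; b·c/n = 589·1241/5508 = 132.7068
Stratum 2 (2015–2019): n = 5459; a·d/n = 1165·1592/5459 = 339.7472; b·c/n = 2590·112/5459 = 53.1379
OR_MH = (610.7416 + 339.7472) / (132.7068 + 53.1379) = 950.4889 / 185.8447 = 5.11442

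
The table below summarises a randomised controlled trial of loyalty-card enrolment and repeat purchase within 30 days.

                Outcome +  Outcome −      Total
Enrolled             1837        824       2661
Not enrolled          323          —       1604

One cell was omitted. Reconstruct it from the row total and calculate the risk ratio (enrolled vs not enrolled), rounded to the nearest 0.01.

The missing cell is in the unexposed row: 1604 − 323 = 1281.
So a = 1837, b = 824, c = 323, d = 1281.
RR = [a/(a+b)] / [c/(c+d)] = (1837/2661) / (323/1604) = 0.69034/0.20137 = 3.42820

3.43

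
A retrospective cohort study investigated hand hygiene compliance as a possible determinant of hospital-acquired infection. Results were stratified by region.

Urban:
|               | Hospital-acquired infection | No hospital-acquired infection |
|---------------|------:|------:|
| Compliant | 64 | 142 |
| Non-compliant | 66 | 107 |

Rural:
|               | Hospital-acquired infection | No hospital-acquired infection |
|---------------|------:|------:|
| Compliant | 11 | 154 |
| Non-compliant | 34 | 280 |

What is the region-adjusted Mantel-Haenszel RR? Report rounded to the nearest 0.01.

0.77

RR_MH = Σ(aᵢ·n₀ᵢ/nᵢ) / Σ(cᵢ·n₁ᵢ/nᵢ), with n₁ᵢ = aᵢ+bᵢ (exposed), n₀ᵢ = cᵢ+dᵢ (unexposed), nᵢ = n₁ᵢ+n₀ᵢ.
Stratum 1 (Urban): n₁ = 206, n₀ = 173, n = 379; a·n₀/n = 64·173/379 = 29.2137; c·n₁/n = 66·206/379 = 35.8734
Stratum 2 (Rural): n₁ = 165, n₀ = 314, n = 479; a·n₀/n = 11·314/479 = 7.2109; c·n₁/n = 34·165/479 = 11.7119
RR_MH = (29.2137 + 7.2109) / (35.8734 + 11.7119) = 36.4246 / 47.5853 = 0.76546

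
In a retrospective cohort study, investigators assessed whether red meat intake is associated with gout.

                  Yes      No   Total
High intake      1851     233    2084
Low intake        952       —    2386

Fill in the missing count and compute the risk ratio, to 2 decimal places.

2.23

The missing cell is in the unexposed row: 2386 − 952 = 1434.
So a = 1851, b = 233, c = 952, d = 1434.
RR = [a/(a+b)] / [c/(c+d)] = (1851/2084) / (952/2386) = 0.88820/0.39899 = 2.22609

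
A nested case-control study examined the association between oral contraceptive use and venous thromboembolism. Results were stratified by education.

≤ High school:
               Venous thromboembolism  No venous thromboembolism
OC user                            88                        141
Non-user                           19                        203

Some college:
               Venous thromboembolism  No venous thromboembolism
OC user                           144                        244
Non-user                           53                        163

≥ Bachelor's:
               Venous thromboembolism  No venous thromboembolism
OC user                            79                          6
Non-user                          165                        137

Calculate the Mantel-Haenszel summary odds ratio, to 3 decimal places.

OR_MH = Σ(aᵢdᵢ/nᵢ) / Σ(bᵢcᵢ/nᵢ), where nᵢ is the stratum total.
Stratum 1 (≤ High school): n = 451; a·d/n = 88·203/451 = 39.6098; b·c/n = 141·19/451 = 5.9401
Stratum 2 (Some college): n = 604; a·d/n = 144·163/604 = 38.8609; b·c/n = 244·53/604 = 21.4106
Stratum 3 (≥ Bachelor's): n = 387; a·d/n = 79·137/387 = 27.9664; b·c/n = 6·165/387 = 2.5581
OR_MH = (39.6098 + 38.8609 + 27.9664) / (5.9401 + 21.4106 + 2.5581) = 106.4371 / 29.9089 = 3.55871

3.559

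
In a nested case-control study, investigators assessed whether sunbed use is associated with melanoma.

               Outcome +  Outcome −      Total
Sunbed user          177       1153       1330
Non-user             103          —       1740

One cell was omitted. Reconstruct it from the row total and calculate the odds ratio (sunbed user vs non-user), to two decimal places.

The missing cell is in the unexposed row: 1740 − 103 = 1637.
So a = 177, b = 1153, c = 103, d = 1637.
OR = (a·d)/(b·c) = (177 × 1637) / (1153 × 103) = 289749 / 118759 = 2.43981

2.44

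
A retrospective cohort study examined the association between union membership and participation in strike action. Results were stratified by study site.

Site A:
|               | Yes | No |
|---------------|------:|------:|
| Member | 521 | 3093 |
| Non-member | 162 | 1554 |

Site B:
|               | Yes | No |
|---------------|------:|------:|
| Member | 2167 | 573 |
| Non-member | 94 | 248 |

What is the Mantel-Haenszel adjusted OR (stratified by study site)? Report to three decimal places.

2.927

OR_MH = Σ(aᵢdᵢ/nᵢ) / Σ(bᵢcᵢ/nᵢ), where nᵢ is the stratum total.
Stratum 1 (Site A): n = 5330; a·d/n = 521·1554/5330 = 151.9013; b·c/n = 3093·162/5330 = 94.0086
Stratum 2 (Site B): n = 3082; a·d/n = 2167·248/3082 = 174.3725; b·c/n = 573·94/3082 = 17.4763
OR_MH = (151.9013 + 174.3725) / (94.0086 + 17.4763) = 326.2738 / 111.4849 = 2.92662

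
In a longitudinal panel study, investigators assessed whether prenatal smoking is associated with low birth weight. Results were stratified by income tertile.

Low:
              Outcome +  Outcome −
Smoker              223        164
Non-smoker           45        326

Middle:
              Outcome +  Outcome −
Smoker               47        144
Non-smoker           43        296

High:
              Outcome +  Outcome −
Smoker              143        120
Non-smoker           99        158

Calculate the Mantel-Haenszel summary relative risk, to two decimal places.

RR_MH = Σ(aᵢ·n₀ᵢ/nᵢ) / Σ(cᵢ·n₁ᵢ/nᵢ), with n₁ᵢ = aᵢ+bᵢ (exposed), n₀ᵢ = cᵢ+dᵢ (unexposed), nᵢ = n₁ᵢ+n₀ᵢ.
Stratum 1 (Low): n₁ = 387, n₀ = 371, n = 758; a·n₀/n = 223·371/758 = 109.1464; c·n₁/n = 45·387/758 = 22.9749
Stratum 2 (Middle): n₁ = 191, n₀ = 339, n = 530; a·n₀/n = 47·339/530 = 30.0623; c·n₁/n = 43·191/530 = 15.4962
Stratum 3 (High): n₁ = 263, n₀ = 257, n = 520; a·n₀/n = 143·257/520 = 70.6750; c·n₁/n = 99·263/520 = 50.0712
RR_MH = (109.1464 + 30.0623 + 70.6750) / (22.9749 + 15.4962 + 50.0712) = 209.8837 / 88.5423 = 2.37043

2.37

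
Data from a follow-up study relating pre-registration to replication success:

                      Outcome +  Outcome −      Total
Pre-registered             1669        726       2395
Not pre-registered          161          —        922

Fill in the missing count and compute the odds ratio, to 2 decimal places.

10.87

The missing cell is in the unexposed row: 922 − 161 = 761.
So a = 1669, b = 726, c = 161, d = 761.
OR = (a·d)/(b·c) = (1669 × 761) / (726 × 161) = 1270109 / 116886 = 10.86622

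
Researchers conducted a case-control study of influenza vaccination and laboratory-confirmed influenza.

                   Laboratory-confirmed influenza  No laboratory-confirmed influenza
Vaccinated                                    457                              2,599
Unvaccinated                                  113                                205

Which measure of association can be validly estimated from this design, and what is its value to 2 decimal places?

0.32

Cells: a = 457, b = 2599, c = 113, d = 205.
This is a case-control study: participants were sampled on outcome status, so risks in the source population cannot be estimated directly — relative risk is not valid here. The odds ratio is the appropriate measure.
OR = (a·d)/(b·c) = (457 × 205) / (2599 × 113) = 93685 / 293687 = 0.31900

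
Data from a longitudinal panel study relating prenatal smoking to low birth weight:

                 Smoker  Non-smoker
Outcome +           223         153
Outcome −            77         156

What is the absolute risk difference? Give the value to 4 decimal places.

0.2482

Reading the table with exposure as columns: a = 223 (Smoker, case), b = 77 (Smoker, non-case), c = 153 (Non-smoker, case), d = 156.
Risk in exposed = 223/300 = 0.743333; risk in unexposed = 153/309 = 0.495146.
Risk difference = 0.743333 − 0.495146 = 0.248188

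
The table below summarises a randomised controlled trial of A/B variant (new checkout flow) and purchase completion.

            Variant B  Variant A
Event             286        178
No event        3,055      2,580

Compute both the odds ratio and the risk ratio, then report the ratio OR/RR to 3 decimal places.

Reading the table with exposure as columns: a = 286 (Variant B, case), b = 3055 (Variant B, non-case), c = 178 (Variant A, case), d = 2580.
OR = (286·2580)/(3055·178) = 737880/543790 = 1.35692
Risk in exposed = 286/3341 = 0.08560; risk in unexposed = 178/2758 = 0.06454; RR = 1.32637
OR/RR = 1.35692 / 1.32637 = 1.02304
The outcome is rare in both groups, so OR ≈ RR (ratio near 1).

1.023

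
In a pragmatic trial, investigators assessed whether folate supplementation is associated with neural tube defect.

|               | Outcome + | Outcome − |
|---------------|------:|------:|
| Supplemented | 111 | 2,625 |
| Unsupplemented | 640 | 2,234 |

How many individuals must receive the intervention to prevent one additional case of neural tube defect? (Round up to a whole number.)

6

Risk in treated group = 111/2736 = 0.04057; risk in control = 640/2874 = 0.22269.
Absolute risk reduction = 0.22269 − 0.04057 = 0.18212
NNT = 1 / ARR = 1 / 0.18212 = 5.491 → round up → 6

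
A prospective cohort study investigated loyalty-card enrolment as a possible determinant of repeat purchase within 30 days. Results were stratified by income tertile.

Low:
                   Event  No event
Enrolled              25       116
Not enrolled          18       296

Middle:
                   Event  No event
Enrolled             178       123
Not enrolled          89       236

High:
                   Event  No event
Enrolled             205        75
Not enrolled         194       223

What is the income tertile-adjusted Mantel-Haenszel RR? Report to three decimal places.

1.839

RR_MH = Σ(aᵢ·n₀ᵢ/nᵢ) / Σ(cᵢ·n₁ᵢ/nᵢ), with n₁ᵢ = aᵢ+bᵢ (exposed), n₀ᵢ = cᵢ+dᵢ (unexposed), nᵢ = n₁ᵢ+n₀ᵢ.
Stratum 1 (Low): n₁ = 141, n₀ = 314, n = 455; a·n₀/n = 25·314/455 = 17.2527; c·n₁/n = 18·141/455 = 5.5780
Stratum 2 (Middle): n₁ = 301, n₀ = 325, n = 626; a·n₀/n = 178·325/626 = 92.4121; c·n₁/n = 89·301/626 = 42.7939
Stratum 3 (High): n₁ = 280, n₀ = 417, n = 697; a·n₀/n = 205·417/697 = 122.6471; c·n₁/n = 194·280/697 = 77.9340
RR_MH = (17.2527 + 92.4121 + 122.6471) / (5.5780 + 42.7939 + 77.9340) = 232.3119 / 126.3060 = 1.83928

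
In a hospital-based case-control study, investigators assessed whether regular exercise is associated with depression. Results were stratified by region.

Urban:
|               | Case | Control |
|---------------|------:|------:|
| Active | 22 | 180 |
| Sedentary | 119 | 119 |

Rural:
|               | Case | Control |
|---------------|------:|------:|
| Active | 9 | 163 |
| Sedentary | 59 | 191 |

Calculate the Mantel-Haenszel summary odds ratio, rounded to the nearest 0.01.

OR_MH = Σ(aᵢdᵢ/nᵢ) / Σ(bᵢcᵢ/nᵢ), where nᵢ is the stratum total.
Stratum 1 (Urban): n = 440; a·d/n = 22·119/440 = 5.9500; b·c/n = 180·119/440 = 48.6818
Stratum 2 (Rural): n = 422; a·d/n = 9·191/422 = 4.0735; b·c/n = 163·59/422 = 22.7891
OR_MH = (5.9500 + 4.0735) / (48.6818 + 22.7891) = 10.0235 / 71.4709 = 0.14025

0.14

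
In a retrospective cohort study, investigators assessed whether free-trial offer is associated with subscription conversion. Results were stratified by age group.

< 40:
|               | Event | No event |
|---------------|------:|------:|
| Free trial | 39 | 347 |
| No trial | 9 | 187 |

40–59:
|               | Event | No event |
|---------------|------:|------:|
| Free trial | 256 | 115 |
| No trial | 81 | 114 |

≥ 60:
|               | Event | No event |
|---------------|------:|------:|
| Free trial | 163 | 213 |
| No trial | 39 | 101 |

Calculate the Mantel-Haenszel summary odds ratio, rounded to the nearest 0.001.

OR_MH = Σ(aᵢdᵢ/nᵢ) / Σ(bᵢcᵢ/nᵢ), where nᵢ is the stratum total.
Stratum 1 (< 40): n = 582; a·d/n = 39·187/582 = 12.5309; b·c/n = 347·9/582 = 5.3660
Stratum 2 (40–59): n = 566; a·d/n = 256·114/566 = 51.5618; b·c/n = 115·81/566 = 16.4576
Stratum 3 (≥ 60): n = 516; a·d/n = 163·101/516 = 31.9050; b·c/n = 213·39/516 = 16.0988
OR_MH = (12.5309 + 51.5618 + 31.9050) / (5.3660 + 16.4576 + 16.0988) = 95.9978 / 37.9224 = 2.53143

2.531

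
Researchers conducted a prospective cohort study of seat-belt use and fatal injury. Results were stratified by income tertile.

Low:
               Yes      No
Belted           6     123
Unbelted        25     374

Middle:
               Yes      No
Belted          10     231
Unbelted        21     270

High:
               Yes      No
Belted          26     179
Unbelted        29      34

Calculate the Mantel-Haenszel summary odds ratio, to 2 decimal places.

0.37

OR_MH = Σ(aᵢdᵢ/nᵢ) / Σ(bᵢcᵢ/nᵢ), where nᵢ is the stratum total.
Stratum 1 (Low): n = 528; a·d/n = 6·374/528 = 4.2500; b·c/n = 123·25/528 = 5.8239
Stratum 2 (Middle): n = 532; a·d/n = 10·270/532 = 5.0752; b·c/n = 231·21/532 = 9.1184
Stratum 3 (High): n = 268; a·d/n = 26·34/268 = 3.2985; b·c/n = 179·29/268 = 19.3694
OR_MH = (4.2500 + 5.0752 + 3.2985) / (5.8239 + 9.1184 + 19.3694) = 12.6237 / 34.3117 = 0.36791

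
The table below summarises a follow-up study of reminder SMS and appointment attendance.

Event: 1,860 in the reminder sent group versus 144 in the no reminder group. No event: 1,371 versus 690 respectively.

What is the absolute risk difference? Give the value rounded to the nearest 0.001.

0.403

From the description: a = 1860, b = 1371, c = 144, d = 690.
Risk in exposed = 1860/3231 = 0.575673; risk in unexposed = 144/834 = 0.172662.
Risk difference = 0.575673 − 0.172662 = 0.403011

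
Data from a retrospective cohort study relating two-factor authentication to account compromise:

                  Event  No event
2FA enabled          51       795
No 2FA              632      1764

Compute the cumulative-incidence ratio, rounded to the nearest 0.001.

Cells: a = 51, b = 795, c = 632, d = 1764.
Risk in exposed = 51/846 = 0.06028; risk in unexposed = 632/2396 = 0.26377.
RR = 0.06028 / 0.26377 = 0.22854
The risk is 77% lower among the exposed than among the unexposed.

0.229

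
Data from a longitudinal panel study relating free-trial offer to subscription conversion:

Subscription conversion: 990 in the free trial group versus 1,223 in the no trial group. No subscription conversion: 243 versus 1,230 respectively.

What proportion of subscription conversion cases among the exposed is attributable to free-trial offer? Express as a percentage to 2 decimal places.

37.90

From the description: a = 990, b = 243, c = 1223, d = 1230.
Risk in exposed = 990/1233 = 0.80292; risk in unexposed = 1223/2453 = 0.49857.
RR = 0.80292/0.49857 = 1.61044
AR% = (RR − 1)/RR × 100 = (1.61044 − 1)/1.61044 × 100 = 37.9050%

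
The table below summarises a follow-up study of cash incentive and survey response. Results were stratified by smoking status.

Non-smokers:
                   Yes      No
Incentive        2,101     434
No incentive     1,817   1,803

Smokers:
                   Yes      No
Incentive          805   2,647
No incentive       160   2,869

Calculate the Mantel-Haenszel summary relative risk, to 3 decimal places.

RR_MH = Σ(aᵢ·n₀ᵢ/nᵢ) / Σ(cᵢ·n₁ᵢ/nᵢ), with n₁ᵢ = aᵢ+bᵢ (exposed), n₀ᵢ = cᵢ+dᵢ (unexposed), nᵢ = n₁ᵢ+n₀ᵢ.
Stratum 1 (Non-smokers): n₁ = 2535, n₀ = 3620, n = 6155; a·n₀/n = 2101·3620/6155 = 1235.6816; c·n₁/n = 1817·2535/6155 = 748.3501
Stratum 2 (Smokers): n₁ = 3452, n₀ = 3029, n = 6481; a·n₀/n = 805·3029/6481 = 376.2297; c·n₁/n = 160·3452/6481 = 85.2214
RR_MH = (1235.6816 + 376.2297) / (748.3501 + 85.2214) = 1611.9113 / 833.5715 = 1.93374

1.934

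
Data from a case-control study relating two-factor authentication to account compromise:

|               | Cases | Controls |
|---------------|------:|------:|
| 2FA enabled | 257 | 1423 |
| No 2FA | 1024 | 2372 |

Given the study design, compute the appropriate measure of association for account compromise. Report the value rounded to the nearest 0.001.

Cells: a = 257, b = 1423, c = 1024, d = 2372.
This is a case-control study: participants were sampled on outcome status, so risks in the source population cannot be estimated directly — relative risk is not valid here. The odds ratio is the appropriate measure.
OR = (a·d)/(b·c) = (257 × 2372) / (1423 × 1024) = 609604 / 1457152 = 0.41835

0.418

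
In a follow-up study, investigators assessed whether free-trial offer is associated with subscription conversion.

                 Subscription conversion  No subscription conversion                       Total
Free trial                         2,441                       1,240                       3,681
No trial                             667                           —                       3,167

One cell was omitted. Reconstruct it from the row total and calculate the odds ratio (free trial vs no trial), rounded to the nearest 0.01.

7.38

The missing cell is in the unexposed row: 3167 − 667 = 2500.
So a = 2441, b = 1240, c = 667, d = 2500.
OR = (a·d)/(b·c) = (2441 × 2500) / (1240 × 667) = 6102500 / 827080 = 7.37837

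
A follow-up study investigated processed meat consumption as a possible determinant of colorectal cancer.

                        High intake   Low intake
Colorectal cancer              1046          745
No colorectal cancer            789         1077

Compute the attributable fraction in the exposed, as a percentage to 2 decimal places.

28.27

Reading the table with exposure as columns: a = 1046 (High intake, case), b = 789 (High intake, non-case), c = 745 (Low intake, case), d = 1077.
Risk in exposed = 1046/1835 = 0.57003; risk in unexposed = 745/1822 = 0.40889.
RR = 0.57003/0.40889 = 1.39408
AR% = (RR − 1)/RR × 100 = (1.39408 − 1)/1.39408 × 100 = 28.2681%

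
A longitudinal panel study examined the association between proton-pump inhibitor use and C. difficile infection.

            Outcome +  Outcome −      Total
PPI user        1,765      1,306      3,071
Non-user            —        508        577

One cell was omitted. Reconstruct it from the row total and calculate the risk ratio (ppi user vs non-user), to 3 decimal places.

The missing cell is in the unexposed row: 577 − 508 = 69.
So a = 1765, b = 1306, c = 69, d = 508.
RR = [a/(a+b)] / [c/(c+d)] = (1765/3071) / (69/577) = 0.57473/0.11958 = 4.80609

4.806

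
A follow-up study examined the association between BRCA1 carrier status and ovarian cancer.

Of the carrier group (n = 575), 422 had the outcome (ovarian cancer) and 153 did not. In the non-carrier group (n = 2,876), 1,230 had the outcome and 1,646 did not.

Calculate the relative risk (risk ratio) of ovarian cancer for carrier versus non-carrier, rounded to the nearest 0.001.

1.716

From the description: a = 422, b = 153, c = 1230, d = 1646.
Risk in exposed = 422/575 = 0.73391; risk in unexposed = 1230/2876 = 0.42768.
RR = 0.73391 / 0.42768 = 1.71604
The risk among the exposed is 1.72 times that among the unexposed.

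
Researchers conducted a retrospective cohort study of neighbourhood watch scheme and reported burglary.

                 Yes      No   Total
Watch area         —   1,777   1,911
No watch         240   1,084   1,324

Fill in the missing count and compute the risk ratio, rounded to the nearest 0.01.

The missing cell is in the exposed row: 1911 − 1777 = 134.
So a = 134, b = 1777, c = 240, d = 1084.
RR = [a/(a+b)] / [c/(c+d)] = (134/1911) / (240/1324) = 0.07012/0.18127 = 0.38683

0.39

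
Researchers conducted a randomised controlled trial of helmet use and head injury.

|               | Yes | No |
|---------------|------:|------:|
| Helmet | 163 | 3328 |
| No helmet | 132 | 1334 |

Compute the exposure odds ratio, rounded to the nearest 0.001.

0.495

Cells: a = 163, b = 3328, c = 132, d = 1334.
OR = (a·d)/(b·c) = (163 × 1334) / (3328 × 132) = 217442 / 439296 = 0.49498
Exposure is associated with lower odds of head injury (OR = 0.49 < 1).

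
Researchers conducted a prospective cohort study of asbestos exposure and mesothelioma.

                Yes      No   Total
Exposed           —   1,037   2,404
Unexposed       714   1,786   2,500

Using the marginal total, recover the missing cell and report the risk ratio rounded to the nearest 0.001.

1.991

The missing cell is in the exposed row: 2404 − 1037 = 1367.
So a = 1367, b = 1037, c = 714, d = 1786.
RR = [a/(a+b)] / [c/(c+d)] = (1367/2404) / (714/2500) = 0.56864/0.28560 = 1.99102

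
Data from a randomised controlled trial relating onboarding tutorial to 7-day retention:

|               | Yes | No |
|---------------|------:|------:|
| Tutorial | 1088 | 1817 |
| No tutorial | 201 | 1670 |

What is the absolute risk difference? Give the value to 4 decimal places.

0.2671

Cells: a = 1088, b = 1817, c = 201, d = 1670.
Risk in exposed = 1088/2905 = 0.374527; risk in unexposed = 201/1871 = 0.107429.
Risk difference = 0.374527 − 0.107429 = 0.267097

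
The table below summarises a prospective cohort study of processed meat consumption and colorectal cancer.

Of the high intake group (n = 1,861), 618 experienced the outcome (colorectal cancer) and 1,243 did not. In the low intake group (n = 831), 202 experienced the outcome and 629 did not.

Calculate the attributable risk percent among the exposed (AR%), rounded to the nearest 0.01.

From the description: a = 618, b = 1243, c = 202, d = 629.
Risk in exposed = 618/1861 = 0.33208; risk in unexposed = 202/831 = 0.24308.
RR = 0.33208/0.24308 = 1.36613
AR% = (RR − 1)/RR × 100 = (1.36613 − 1)/1.36613 × 100 = 26.8005%

26.80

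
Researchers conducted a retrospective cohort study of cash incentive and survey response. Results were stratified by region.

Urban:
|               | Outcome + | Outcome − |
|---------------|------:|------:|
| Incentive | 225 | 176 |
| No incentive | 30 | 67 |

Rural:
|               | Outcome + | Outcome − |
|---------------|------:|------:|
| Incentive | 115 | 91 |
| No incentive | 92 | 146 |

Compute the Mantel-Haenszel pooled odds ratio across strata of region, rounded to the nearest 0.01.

OR_MH = Σ(aᵢdᵢ/nᵢ) / Σ(bᵢcᵢ/nᵢ), where nᵢ is the stratum total.
Stratum 1 (Urban): n = 498; a·d/n = 225·67/498 = 30.2711; b·c/n = 176·30/498 = 10.6024
Stratum 2 (Rural): n = 444; a·d/n = 115·146/444 = 37.8153; b·c/n = 91·92/444 = 18.8559
OR_MH = (30.2711 + 37.8153) / (10.6024 + 18.8559) = 68.0864 / 29.4583 = 2.31128

2.31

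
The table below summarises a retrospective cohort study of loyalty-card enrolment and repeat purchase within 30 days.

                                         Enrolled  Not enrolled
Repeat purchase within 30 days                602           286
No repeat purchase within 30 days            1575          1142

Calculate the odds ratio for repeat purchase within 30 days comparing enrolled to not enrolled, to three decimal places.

Reading the table with exposure as columns: a = 602 (Enrolled, case), b = 1575 (Enrolled, non-case), c = 286 (Not enrolled, case), d = 1142.
OR = (a·d)/(b·c) = (602 × 1142) / (1575 × 286) = 687484 / 450450 = 1.52622
The odds of repeat purchase within 30 days are about 1.53 times as high in the enrolled group.

1.526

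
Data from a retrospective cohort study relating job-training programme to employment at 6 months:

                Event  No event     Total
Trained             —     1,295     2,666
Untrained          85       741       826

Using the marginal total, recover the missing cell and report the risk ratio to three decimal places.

The missing cell is in the exposed row: 2666 − 1295 = 1371.
So a = 1371, b = 1295, c = 85, d = 741.
RR = [a/(a+b)] / [c/(c+d)] = (1371/2666) / (85/826) = 0.51425/0.10291 = 4.99733

4.997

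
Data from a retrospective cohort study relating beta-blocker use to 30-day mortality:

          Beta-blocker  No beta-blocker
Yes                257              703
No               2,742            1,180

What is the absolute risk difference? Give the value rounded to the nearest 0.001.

-0.288

Reading the table with exposure as columns: a = 257 (Beta-blocker, case), b = 2742 (Beta-blocker, non-case), c = 703 (No beta-blocker, case), d = 1180.
Risk in exposed = 257/2999 = 0.085695; risk in unexposed = 703/1883 = 0.373340.
Risk difference = 0.085695 − 0.373340 = -0.287645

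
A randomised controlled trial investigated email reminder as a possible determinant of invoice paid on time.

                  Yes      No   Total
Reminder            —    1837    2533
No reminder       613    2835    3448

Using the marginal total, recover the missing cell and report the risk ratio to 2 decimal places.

The missing cell is in the exposed row: 2533 − 1837 = 696.
So a = 696, b = 1837, c = 613, d = 2835.
RR = [a/(a+b)] / [c/(c+d)] = (696/2533) / (613/3448) = 0.27477/0.17778 = 1.54554

1.55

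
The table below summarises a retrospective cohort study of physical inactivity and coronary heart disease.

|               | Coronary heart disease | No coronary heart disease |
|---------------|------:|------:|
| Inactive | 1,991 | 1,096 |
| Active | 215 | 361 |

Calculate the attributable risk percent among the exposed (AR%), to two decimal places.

Cells: a = 1991, b = 1096, c = 215, d = 361.
Risk in exposed = 1991/3087 = 0.64496; risk in unexposed = 215/576 = 0.37326.
RR = 0.64496/0.37326 = 1.72790
AR% = (RR − 1)/RR × 100 = (1.72790 − 1)/1.72790 × 100 = 42.1263%

42.13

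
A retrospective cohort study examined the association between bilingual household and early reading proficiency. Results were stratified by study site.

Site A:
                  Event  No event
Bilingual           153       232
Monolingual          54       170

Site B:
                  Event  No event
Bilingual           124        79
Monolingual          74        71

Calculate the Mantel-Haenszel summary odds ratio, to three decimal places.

OR_MH = Σ(aᵢdᵢ/nᵢ) / Σ(bᵢcᵢ/nᵢ), where nᵢ is the stratum total.
Stratum 1 (Site A): n = 609; a·d/n = 153·170/609 = 42.7094; b·c/n = 232·54/609 = 20.5714
Stratum 2 (Site B): n = 348; a·d/n = 124·71/348 = 25.2989; b·c/n = 79·74/348 = 16.7989
OR_MH = (42.7094 + 25.2989) / (20.5714 + 16.7989) = 68.0082 / 37.3703 = 1.81985

1.820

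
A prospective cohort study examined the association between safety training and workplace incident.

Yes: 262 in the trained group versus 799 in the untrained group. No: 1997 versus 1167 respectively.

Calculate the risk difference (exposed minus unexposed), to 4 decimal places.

From the description: a = 262, b = 1997, c = 799, d = 1167.
Risk in exposed = 262/2259 = 0.115981; risk in unexposed = 799/1966 = 0.406409.
Risk difference = 0.115981 − 0.406409 = -0.290428

-0.2904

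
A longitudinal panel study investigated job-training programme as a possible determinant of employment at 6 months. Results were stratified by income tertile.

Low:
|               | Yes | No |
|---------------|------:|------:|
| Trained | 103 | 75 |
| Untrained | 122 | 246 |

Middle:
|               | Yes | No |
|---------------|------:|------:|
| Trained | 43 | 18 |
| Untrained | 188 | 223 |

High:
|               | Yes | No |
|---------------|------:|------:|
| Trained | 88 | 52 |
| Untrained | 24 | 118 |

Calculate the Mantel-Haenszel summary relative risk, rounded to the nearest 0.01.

RR_MH = Σ(aᵢ·n₀ᵢ/nᵢ) / Σ(cᵢ·n₁ᵢ/nᵢ), with n₁ᵢ = aᵢ+bᵢ (exposed), n₀ᵢ = cᵢ+dᵢ (unexposed), nᵢ = n₁ᵢ+n₀ᵢ.
Stratum 1 (Low): n₁ = 178, n₀ = 368, n = 546; a·n₀/n = 103·368/546 = 69.4212; c·n₁/n = 122·178/546 = 39.7729
Stratum 2 (Middle): n₁ = 61, n₀ = 411, n = 472; a·n₀/n = 43·411/472 = 37.4428; c·n₁/n = 188·61/472 = 24.2966
Stratum 3 (High): n₁ = 140, n₀ = 142, n = 282; a·n₀/n = 88·142/282 = 44.3121; c·n₁/n = 24·140/282 = 11.9149
RR_MH = (69.4212 + 37.4428 + 44.3121) / (39.7729 + 24.2966 + 11.9149) = 151.1761 / 75.9844 = 1.98957

1.99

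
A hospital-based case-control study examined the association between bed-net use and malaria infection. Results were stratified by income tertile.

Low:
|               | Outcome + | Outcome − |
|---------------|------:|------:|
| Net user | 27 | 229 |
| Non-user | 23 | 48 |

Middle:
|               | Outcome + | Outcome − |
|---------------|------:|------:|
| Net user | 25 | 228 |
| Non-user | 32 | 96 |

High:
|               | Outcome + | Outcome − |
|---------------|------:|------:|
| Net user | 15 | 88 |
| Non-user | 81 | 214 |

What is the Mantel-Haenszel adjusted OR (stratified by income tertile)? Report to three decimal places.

OR_MH = Σ(aᵢdᵢ/nᵢ) / Σ(bᵢcᵢ/nᵢ), where nᵢ is the stratum total.
Stratum 1 (Low): n = 327; a·d/n = 27·48/327 = 3.9633; b·c/n = 229·23/327 = 16.1070
Stratum 2 (Middle): n = 381; a·d/n = 25·96/381 = 6.2992; b·c/n = 228·32/381 = 19.1496
Stratum 3 (High): n = 398; a·d/n = 15·214/398 = 8.0653; b·c/n = 88·81/398 = 17.9095
OR_MH = (3.9633 + 6.2992 + 8.0653) / (16.1070 + 19.1496 + 17.9095) = 18.3278 / 53.1662 = 0.34473

0.345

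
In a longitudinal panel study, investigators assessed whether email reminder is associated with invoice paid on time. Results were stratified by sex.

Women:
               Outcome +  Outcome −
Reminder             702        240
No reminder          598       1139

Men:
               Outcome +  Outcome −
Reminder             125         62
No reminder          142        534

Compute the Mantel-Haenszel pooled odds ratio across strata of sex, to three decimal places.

OR_MH = Σ(aᵢdᵢ/nᵢ) / Σ(bᵢcᵢ/nᵢ), where nᵢ is the stratum total.
Stratum 1 (Women): n = 2679; a·d/n = 702·1139/2679 = 298.4614; b·c/n = 240·598/2679 = 53.5722
Stratum 2 (Men): n = 863; a·d/n = 125·534/863 = 77.3465; b·c/n = 62·142/863 = 10.2016
OR_MH = (298.4614 + 77.3465) / (53.5722 + 10.2016) = 375.8078 / 63.7739 = 5.89282

5.893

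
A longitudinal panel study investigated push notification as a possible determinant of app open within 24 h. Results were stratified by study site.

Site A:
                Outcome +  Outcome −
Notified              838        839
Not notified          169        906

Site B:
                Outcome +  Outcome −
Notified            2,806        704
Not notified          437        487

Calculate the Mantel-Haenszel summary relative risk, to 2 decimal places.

RR_MH = Σ(aᵢ·n₀ᵢ/nᵢ) / Σ(cᵢ·n₁ᵢ/nᵢ), with n₁ᵢ = aᵢ+bᵢ (exposed), n₀ᵢ = cᵢ+dᵢ (unexposed), nᵢ = n₁ᵢ+n₀ᵢ.
Stratum 1 (Site A): n₁ = 1677, n₀ = 1075, n = 2752; a·n₀/n = 838·1075/2752 = 327.3438; c·n₁/n = 169·1677/2752 = 102.9844
Stratum 2 (Site B): n₁ = 3510, n₀ = 924, n = 4434; a·n₀/n = 2806·924/4434 = 584.7415; c·n₁/n = 437·3510/4434 = 345.9337
RR_MH = (327.3438 + 584.7415) / (102.9844 + 345.9337) = 912.0853 / 448.9181 = 2.03174

2.03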